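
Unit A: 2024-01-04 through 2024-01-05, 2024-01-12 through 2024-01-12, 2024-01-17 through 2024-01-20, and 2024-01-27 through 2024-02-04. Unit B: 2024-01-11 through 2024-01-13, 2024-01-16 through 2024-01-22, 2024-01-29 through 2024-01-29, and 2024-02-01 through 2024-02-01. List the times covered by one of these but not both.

2024-01-04 through 2024-01-05, 2024-01-11 through 2024-01-11, 2024-01-13 through 2024-01-13, 2024-01-16 through 2024-01-16, 2024-01-21 through 2024-01-22, 2024-01-27 through 2024-01-28, 2024-01-30 through 2024-01-31, 2024-02-02 through 2024-02-04

A but not B: 2024-01-04 through 2024-01-05, 2024-01-27 through 2024-01-28, 2024-01-30 through 2024-01-31, 2024-02-02 through 2024-02-04.
B but not A: 2024-01-11 through 2024-01-11, 2024-01-13 through 2024-01-13, 2024-01-16 through 2024-01-16, 2024-01-21 through 2024-01-22.
Combining gives A △ B.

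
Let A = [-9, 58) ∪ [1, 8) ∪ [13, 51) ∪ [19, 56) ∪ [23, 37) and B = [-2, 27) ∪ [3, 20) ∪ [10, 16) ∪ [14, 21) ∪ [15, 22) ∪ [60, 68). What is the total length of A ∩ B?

29

First set merges to [-9, 58).
Second set merges to [-2, 27), [60, 68).
A ∩ B = [-2, 27).
Total: 29.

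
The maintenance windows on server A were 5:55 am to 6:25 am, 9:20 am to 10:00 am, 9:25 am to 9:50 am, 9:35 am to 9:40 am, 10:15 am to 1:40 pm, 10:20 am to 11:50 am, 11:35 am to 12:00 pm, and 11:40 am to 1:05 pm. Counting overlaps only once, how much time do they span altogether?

Merged: 5:55 am–6:25 am, 9:20 am–10:00 am, 10:15 am–1:40 pm.
Lengths: 30 min + 40 min + 3 h 25 min = 4 h 35 min.

4 h 35 min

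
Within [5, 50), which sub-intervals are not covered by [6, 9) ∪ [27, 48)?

Covered (merged): [6, 9), [27, 48).
Complement within [5, 50): [5, 6), [9, 27), [48, 50).

[5, 6) ∪ [9, 27) ∪ [48, 50)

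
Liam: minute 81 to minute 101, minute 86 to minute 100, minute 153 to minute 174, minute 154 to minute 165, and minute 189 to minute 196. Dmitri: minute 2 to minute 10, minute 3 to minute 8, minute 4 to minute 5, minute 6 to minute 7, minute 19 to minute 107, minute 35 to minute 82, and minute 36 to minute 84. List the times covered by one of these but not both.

minute 2 to minute 10, minute 19 to minute 81, minute 101 to minute 107, minute 153 to minute 174, minute 189 to minute 196

Merge the first list: minute 81 to minute 101, minute 153 to minute 174, minute 189 to minute 196.
Merge the second list: minute 2 to minute 10, minute 19 to minute 107.
A but not B: minute 153 to minute 174, minute 189 to minute 196.
B but not A: minute 2 to minute 10, minute 19 to minute 81, minute 101 to minute 107.
Combining gives A △ B.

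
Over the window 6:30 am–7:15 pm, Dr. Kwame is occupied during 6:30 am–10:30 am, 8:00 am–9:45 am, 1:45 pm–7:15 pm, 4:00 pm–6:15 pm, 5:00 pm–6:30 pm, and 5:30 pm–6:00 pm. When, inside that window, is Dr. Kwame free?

The merged coverage is 6:30 am–10:30 am, 1:45 pm–7:15 pm.
Uncovered inside 6:30 am–7:15 pm: 10:30 am–1:45 pm.

10:30 am–1:45 pm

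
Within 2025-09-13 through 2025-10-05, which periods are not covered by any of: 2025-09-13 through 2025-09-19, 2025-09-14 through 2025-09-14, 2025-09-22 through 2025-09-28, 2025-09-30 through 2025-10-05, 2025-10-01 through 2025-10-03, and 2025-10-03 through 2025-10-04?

Covered (merged): 2025-09-13 through 2025-09-19, 2025-09-22 through 2025-09-28, 2025-09-30 through 2025-10-05.
Complement within 2025-09-13 through 2025-10-05: 2025-09-20 through 2025-09-21, 2025-09-29 through 2025-09-29.

2025-09-20 through 2025-09-21, 2025-09-29 through 2025-09-29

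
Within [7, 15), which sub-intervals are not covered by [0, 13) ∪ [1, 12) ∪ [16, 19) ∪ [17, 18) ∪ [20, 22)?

The merged coverage is [0, 13), [16, 19), [20, 22).
Complement within [7, 15): [13, 15).

[13, 15)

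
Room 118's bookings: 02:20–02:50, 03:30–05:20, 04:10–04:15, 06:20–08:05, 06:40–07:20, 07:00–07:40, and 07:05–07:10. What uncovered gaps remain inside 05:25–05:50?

05:25–05:50

Covered (merged): 02:20–02:50, 03:30–05:20, 06:20–08:05.
Complement within 05:25–05:50: 05:25–05:50.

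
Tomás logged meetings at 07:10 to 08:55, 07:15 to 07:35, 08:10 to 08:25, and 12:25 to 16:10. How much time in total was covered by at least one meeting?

Merged: 07:10–08:55, 12:25–16:10.
Lengths: 1 h 45 min + 3 h 45 min = 5 h 30 min.

5 h 30 min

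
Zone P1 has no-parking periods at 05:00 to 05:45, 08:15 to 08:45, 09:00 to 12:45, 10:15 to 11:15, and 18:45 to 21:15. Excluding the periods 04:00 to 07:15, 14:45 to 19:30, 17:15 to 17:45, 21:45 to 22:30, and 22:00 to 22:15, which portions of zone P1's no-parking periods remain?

Merge the first list: 05:00-05:45, 08:15-08:45, 09:00-12:45, 18:45-21:15.
Merge the second list: 04:00-07:15, 14:45-19:30, 21:45-22:30.
05:00-05:45: entirely removed.
08:15-08:45: nothing removed.
09:00-12:45: nothing removed.
18:45-21:15 \ B = 19:30-21:15.

08:15-08:45, 09:00-12:45, 19:30-21:15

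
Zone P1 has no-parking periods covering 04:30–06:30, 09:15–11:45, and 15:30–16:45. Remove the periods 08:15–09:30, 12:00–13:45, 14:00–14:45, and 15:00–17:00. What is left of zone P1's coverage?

04:30-06:30 is untouched.
09:15-11:45 with B removed leaves 09:30-11:45.
15:30-16:45 lies entirely inside B → drops out.

04:30-06:30, 09:30-11:45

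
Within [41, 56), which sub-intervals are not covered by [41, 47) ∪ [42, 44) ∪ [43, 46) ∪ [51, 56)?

After merging, the occupied span is [41, 47), [51, 56).
Uncovered inside [41, 56): [47, 51).

[47, 51)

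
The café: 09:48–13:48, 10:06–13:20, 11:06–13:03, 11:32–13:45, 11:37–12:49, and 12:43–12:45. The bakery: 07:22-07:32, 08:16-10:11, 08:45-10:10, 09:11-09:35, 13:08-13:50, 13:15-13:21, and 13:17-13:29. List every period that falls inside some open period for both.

09:48–10:11, 13:08–13:48

A, merged: 09:48–13:48.
B, merged: 07:22–07:32, 08:16–10:11, 13:08–13:50.
09:48–13:48 meets the second set on 09:48–10:11, 13:08–13:48.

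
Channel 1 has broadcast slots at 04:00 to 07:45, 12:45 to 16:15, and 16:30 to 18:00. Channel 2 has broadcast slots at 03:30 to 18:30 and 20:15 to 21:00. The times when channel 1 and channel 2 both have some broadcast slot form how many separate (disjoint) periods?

A ∩ B = 04:00–07:45, 12:45–16:15, 16:30–18:00.
That is 3 disjoint pieces.

3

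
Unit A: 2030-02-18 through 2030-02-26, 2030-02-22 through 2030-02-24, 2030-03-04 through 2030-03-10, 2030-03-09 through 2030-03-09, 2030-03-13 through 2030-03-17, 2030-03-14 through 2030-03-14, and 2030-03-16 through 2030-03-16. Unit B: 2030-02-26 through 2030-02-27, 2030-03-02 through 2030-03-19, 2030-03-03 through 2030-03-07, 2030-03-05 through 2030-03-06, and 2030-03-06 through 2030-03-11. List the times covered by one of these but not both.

2030-02-18 through 2030-02-25, 2030-02-27 through 2030-02-27, 2030-03-02 through 2030-03-03, 2030-03-11 through 2030-03-12, 2030-03-18 through 2030-03-19

Merge the first list: 2030-02-18 through 2030-02-26, 2030-03-04 through 2030-03-10, 2030-03-13 through 2030-03-17.
Merge the second list: 2030-02-26 through 2030-02-27, 2030-03-02 through 2030-03-19.
A but not B: 2030-02-18 through 2030-02-25.
B but not A: 2030-02-27 through 2030-02-27, 2030-03-02 through 2030-03-03, 2030-03-11 through 2030-03-12, 2030-03-18 through 2030-03-19.
Combining gives A △ B.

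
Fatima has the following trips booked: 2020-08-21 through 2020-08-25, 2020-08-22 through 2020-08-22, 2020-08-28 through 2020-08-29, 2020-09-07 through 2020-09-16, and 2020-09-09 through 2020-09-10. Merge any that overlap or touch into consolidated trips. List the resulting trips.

2020-08-21 through 2020-08-25, 2020-08-28 through 2020-08-29, 2020-09-07 through 2020-09-16

2020-08-22 through 2020-08-22 overlaps/touches 2020-08-21 through 2020-08-25 → extend to 2020-08-21 through 2020-08-25.
2020-08-28 through 2020-08-29 is disjoint → start new block.
2020-09-07 through 2020-09-16 is disjoint → start new block.
2020-09-09 through 2020-09-10 overlaps/touches 2020-09-07 through 2020-09-16 → extend to 2020-09-07 through 2020-09-16.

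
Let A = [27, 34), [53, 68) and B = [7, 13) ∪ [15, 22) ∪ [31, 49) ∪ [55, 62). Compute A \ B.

[27, 31) ∪ [53, 55) ∪ [62, 68)

[27, 34) with B removed leaves [27, 31).
[53, 68) with B removed leaves [53, 55), [62, 68).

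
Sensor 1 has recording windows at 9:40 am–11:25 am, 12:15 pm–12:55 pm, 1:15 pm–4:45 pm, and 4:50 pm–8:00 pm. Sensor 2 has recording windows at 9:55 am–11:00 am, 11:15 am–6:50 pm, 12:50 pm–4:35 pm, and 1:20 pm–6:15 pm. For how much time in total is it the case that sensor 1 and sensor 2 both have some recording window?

B, merged: 9:55 am–11:00 am, 11:15 am–6:50 pm.
A ∩ B = 9:55 am–11:00 am, 11:15 am–11:25 am, 12:15 pm–12:55 pm, 1:15 pm–4:45 pm, 4:50 pm–6:50 pm.
Total: 1 h 5 min + 10 min + 40 min + 3 h 30 min + 2 h = 7 h 25 min.

7 h 25 min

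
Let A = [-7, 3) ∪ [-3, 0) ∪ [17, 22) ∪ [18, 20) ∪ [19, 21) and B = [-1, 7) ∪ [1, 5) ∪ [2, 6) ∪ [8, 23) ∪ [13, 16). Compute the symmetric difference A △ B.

A, merged: [-7, 3), [17, 22).
B, merged: [-1, 7), [8, 23).
A \ B = [-7, -1).
B \ A = [3, 7), [8, 17), [22, 23).
Union of the two gives the symmetric difference.

[-7, -1) ∪ [3, 7) ∪ [8, 17) ∪ [22, 23)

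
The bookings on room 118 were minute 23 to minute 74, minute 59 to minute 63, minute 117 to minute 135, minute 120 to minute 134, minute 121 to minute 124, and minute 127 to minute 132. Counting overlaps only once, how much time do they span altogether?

69 minutes

Merged: minute 23 to minute 74, minute 117 to minute 135.
Lengths: 51 minutes + 18 minutes = 69 minutes.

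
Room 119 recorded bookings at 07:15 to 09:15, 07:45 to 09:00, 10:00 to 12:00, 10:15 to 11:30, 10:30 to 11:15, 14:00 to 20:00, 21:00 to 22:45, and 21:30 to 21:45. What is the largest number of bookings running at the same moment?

3

At 10:30, 3 of the intervals are simultaneously active.
No point has more.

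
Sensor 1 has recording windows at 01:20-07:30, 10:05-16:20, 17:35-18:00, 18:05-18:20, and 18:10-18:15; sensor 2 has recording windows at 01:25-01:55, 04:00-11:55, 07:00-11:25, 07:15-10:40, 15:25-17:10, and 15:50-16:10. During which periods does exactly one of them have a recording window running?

01:20–01:25, 01:55–04:00, 07:30–10:05, 11:55–15:25, 16:20–17:10, 17:35–18:00, 18:05–18:20

Merge the first list: 01:20–07:30, 10:05–16:20, 17:35–18:00, 18:05–18:20.
Merge the second list: 01:25–01:55, 04:00–11:55, 15:25–17:10.
Only in the first: 01:20–01:25, 01:55–04:00, 11:55–15:25, 17:35–18:00, 18:05–18:20.
Only in the second: 07:30–10:05, 16:20–17:10.
Together these are the periods covered by exactly one.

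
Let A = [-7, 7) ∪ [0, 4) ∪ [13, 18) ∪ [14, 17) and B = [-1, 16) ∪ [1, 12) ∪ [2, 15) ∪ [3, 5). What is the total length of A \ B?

8

A, merged: [-7, 7), [13, 18).
B, merged: [-1, 16).
A \ B = [-7, -1), [16, 18).
Total: 6 + 2 = 8.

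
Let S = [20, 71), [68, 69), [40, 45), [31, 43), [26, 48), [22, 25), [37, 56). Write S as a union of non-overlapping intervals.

Sort by start: [20, 71), [22, 25), [26, 48), [31, 43), [37, 56), [40, 45), [68, 69).
[22, 25) overlaps/touches [20, 71) → extend to [20, 71).
[26, 48) overlaps/touches [20, 71) → extend to [20, 71).
[31, 43) overlaps/touches [20, 71) → extend to [20, 71).
[37, 56) overlaps/touches [20, 71) → extend to [20, 71).
[40, 45) overlaps/touches [20, 71) → extend to [20, 71).
[68, 69) overlaps/touches [20, 71) → extend to [20, 71).

[20, 71)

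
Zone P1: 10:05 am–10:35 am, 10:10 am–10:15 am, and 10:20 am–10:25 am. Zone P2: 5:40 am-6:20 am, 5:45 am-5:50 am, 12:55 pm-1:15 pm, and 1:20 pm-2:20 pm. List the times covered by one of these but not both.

5:40 am-6:20 am, 10:05 am-10:35 am, 12:55 pm-1:15 pm, 1:20 pm-2:20 pm

Merge the first list: 10:05 am-10:35 am.
Merge the second list: 5:40 am-6:20 am, 12:55 pm-1:15 pm, 1:20 pm-2:20 pm.
Only in the first: 10:05 am-10:35 am.
Only in the second: 5:40 am-6:20 am, 12:55 pm-1:15 pm, 1:20 pm-2:20 pm.
Together these are the periods covered by exactly one.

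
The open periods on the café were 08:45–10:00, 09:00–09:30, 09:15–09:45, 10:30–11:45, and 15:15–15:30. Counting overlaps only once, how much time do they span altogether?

Merged: 08:45–10:00, 10:30–11:45, 15:15–15:30.
Lengths: 1 h 15 min + 1 h 15 min + 15 min = 2 h 45 min.

2 h 45 min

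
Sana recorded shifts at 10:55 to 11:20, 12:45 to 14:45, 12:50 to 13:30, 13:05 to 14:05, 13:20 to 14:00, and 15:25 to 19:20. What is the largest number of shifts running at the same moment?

4

Walk the sorted start/end points keeping a running depth.
The depth first hits 4 at 13:20.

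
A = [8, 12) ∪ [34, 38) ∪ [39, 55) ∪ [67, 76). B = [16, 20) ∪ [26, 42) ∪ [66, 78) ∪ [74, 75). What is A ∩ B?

[34, 38) ∪ [39, 42) ∪ [67, 76)

B, merged: [16, 20), [26, 42), [66, 78).
[8, 12) meets no B interval.
[34, 38) ∩ B → [34, 38).
[39, 55) ∩ B → [39, 42).
[67, 76) ∩ B → [67, 76).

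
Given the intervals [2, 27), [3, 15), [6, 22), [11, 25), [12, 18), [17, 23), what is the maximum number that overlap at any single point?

5

At 12, 5 of the intervals are simultaneously active.
No point has more.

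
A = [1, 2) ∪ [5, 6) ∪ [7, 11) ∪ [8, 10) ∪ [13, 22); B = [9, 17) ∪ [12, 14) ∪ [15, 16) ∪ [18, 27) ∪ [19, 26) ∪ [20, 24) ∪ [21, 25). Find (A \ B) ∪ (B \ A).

[1, 2) ∪ [5, 6) ∪ [7, 9) ∪ [11, 13) ∪ [17, 18) ∪ [22, 27)

A, merged: [1, 2), [5, 6), [7, 11), [13, 22).
B, merged: [9, 17), [18, 27).
Only in the first: [1, 2), [5, 6), [7, 9), [17, 18).
Only in the second: [11, 13), [22, 27).
Together these are the periods covered by exactly one.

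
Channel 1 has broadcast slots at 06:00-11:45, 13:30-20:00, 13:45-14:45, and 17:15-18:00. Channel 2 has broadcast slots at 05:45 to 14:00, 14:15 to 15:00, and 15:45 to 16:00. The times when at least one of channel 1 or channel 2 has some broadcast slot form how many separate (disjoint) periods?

1

First set merges to 06:00-11:45, 13:30-20:00.
A ∪ B = 05:45-20:00.
That is 1 disjoint piece.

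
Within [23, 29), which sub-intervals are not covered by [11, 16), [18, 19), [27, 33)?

[23, 27)

After merging, the occupied span is [11, 16), [18, 19), [27, 33).
Complement within [23, 29): [23, 27).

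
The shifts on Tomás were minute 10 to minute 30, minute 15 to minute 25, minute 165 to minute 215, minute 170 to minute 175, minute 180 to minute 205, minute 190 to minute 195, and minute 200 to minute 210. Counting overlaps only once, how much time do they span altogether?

Merged: minute 10 to minute 30, minute 165 to minute 215.
Lengths: 20 minutes + 50 minutes = 70 minutes.

70 minutes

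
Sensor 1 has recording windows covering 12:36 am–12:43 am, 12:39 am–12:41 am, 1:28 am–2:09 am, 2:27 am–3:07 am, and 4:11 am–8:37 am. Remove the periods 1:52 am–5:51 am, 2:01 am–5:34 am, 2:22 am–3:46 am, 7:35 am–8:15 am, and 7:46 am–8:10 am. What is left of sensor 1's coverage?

A, merged: 12:36 am–12:43 am, 1:28 am–2:09 am, 2:27 am–3:07 am, 4:11 am–8:37 am.
B, merged: 1:52 am–5:51 am, 7:35 am–8:15 am.
12:36 am–12:43 am: nothing removed.
1:28 am–2:09 am \ B = 1:28 am–1:52 am.
2:27 am–3:07 am: entirely removed.
4:11 am–8:37 am \ B = 5:51 am–7:35 am, 8:15 am–8:37 am.

12:36 am–12:43 am, 1:28 am–1:52 am, 5:51 am–7:35 am, 8:15 am–8:37 am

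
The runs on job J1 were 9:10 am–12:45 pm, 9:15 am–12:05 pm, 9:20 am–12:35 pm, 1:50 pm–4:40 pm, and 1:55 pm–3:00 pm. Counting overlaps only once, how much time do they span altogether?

6 h 25 min

Merged: 9:10 am–12:45 pm, 1:50 pm–4:40 pm.
Lengths: 3 h 35 min + 2 h 50 min = 6 h 25 min.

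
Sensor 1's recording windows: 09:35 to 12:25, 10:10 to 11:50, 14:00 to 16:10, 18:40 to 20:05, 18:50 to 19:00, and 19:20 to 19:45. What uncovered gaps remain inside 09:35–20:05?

After merging, the occupied span is 09:35-12:25, 14:00-16:10, 18:40-20:05.
Uncovered inside 09:35-20:05: 12:25-14:00, 16:10-18:40.

12:25-14:00, 16:10-18:40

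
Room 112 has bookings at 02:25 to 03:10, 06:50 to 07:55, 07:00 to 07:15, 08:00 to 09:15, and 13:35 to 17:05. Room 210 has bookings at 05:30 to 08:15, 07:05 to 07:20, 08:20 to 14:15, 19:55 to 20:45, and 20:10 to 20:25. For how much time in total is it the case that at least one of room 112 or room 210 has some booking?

Merge the first list: 02:25-03:10, 06:50-07:55, 08:00-09:15, 13:35-17:05.
Merge the second list: 05:30-08:15, 08:20-14:15, 19:55-20:45.
A ∪ B = 02:25-03:10, 05:30-17:05, 19:55-20:45.
Total: 45 min + 11 h 35 min + 50 min = 13 h 10 min.

13 h 10 min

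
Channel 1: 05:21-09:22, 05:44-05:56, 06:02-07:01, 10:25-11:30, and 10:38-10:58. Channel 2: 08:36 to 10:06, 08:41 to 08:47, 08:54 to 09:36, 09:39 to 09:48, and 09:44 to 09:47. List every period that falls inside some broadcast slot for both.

A, merged: 05:21–09:22, 10:25–11:30.
B, merged: 08:36–10:06.
05:21–09:22 meets the second set on 08:36–09:22.
10:25–11:30: no overlap with the second set.

08:36–09:22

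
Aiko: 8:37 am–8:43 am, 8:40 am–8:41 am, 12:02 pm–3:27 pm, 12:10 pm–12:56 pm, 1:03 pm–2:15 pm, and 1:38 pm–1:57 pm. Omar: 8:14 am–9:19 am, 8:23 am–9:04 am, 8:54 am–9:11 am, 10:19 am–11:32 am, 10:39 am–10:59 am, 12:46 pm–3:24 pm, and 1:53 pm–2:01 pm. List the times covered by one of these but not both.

8:14 am–8:37 am, 8:43 am–9:19 am, 10:19 am–11:32 am, 12:02 pm–12:46 pm, 3:24 pm–3:27 pm

Merge the first list: 8:37 am–8:43 am, 12:02 pm–3:27 pm.
Merge the second list: 8:14 am–9:19 am, 10:19 am–11:32 am, 12:46 pm–3:24 pm.
A \ B = 12:02 pm–12:46 pm, 3:24 pm–3:27 pm.
B \ A = 8:14 am–8:37 am, 8:43 am–9:19 am, 10:19 am–11:32 am.
Union of the two gives the symmetric difference.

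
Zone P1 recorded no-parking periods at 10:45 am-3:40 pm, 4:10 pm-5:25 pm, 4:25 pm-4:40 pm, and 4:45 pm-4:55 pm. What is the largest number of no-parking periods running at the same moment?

Walk the sorted start/end points keeping a running depth.
The depth first hits 2 at 4:25 pm.

2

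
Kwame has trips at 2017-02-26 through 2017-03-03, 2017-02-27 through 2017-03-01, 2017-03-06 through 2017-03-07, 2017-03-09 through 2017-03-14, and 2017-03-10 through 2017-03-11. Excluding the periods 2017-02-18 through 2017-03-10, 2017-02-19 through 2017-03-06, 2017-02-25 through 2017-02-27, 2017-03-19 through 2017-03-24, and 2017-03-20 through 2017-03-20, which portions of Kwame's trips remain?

2017-03-11 through 2017-03-14

First set merges to 2017-02-26 through 2017-03-03, 2017-03-06 through 2017-03-07, 2017-03-09 through 2017-03-14.
Second set merges to 2017-02-18 through 2017-03-10, 2017-03-19 through 2017-03-24.
2017-02-26 through 2017-03-03: entirely removed.
2017-03-06 through 2017-03-07: entirely removed.
2017-03-09 through 2017-03-14 \ B = 2017-03-11 through 2017-03-14.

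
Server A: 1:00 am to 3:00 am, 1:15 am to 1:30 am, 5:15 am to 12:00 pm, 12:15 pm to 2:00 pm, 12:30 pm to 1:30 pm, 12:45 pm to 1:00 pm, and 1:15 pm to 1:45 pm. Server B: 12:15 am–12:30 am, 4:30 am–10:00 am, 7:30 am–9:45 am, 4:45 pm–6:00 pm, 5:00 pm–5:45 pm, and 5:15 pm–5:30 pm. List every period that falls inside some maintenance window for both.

5:15 am–10:00 am

First set merges to 1:00 am–3:00 am, 5:15 am–12:00 pm, 12:15 pm–2:00 pm.
Second set merges to 12:15 am–12:30 am, 4:30 am–10:00 am, 4:45 pm–6:00 pm.
1:00 am–3:00 am falls entirely outside B.
5:15 am–12:00 pm overlaps B on 5:15 am–10:00 am.
12:15 pm–2:00 pm falls entirely outside B.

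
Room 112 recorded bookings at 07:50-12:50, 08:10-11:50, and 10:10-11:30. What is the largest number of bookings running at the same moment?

Sweep endpoints in order; track running count of active intervals.
Peak of 3 reached at 10:10.

3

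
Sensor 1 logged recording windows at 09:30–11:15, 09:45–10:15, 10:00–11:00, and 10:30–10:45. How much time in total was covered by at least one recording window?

Merged: 09:30–11:15.
Length: 1 h 45 min.

1 h 45 min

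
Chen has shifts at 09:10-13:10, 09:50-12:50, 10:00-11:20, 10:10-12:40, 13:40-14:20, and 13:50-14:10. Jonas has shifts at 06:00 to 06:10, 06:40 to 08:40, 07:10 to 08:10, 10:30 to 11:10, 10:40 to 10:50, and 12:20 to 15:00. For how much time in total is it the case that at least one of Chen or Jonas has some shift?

Merge the first list: 09:10–13:10, 13:40–14:20.
Merge the second list: 06:00–06:10, 06:40–08:40, 10:30–11:10, 12:20–15:00.
A ∪ B = 06:00–06:10, 06:40–08:40, 09:10–15:00.
Total: 10 min + 2 h + 5 h 50 min = 8 h.

8 h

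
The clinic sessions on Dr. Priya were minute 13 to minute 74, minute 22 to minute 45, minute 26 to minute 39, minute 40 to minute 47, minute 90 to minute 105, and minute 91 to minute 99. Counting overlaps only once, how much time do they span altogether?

Merged: minute 13 to minute 74, minute 90 to minute 105.
Lengths: 61 minutes + 15 minutes = 76 minutes.

76 minutes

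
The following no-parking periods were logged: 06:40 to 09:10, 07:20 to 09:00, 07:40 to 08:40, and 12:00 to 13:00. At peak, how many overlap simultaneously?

3

Sweep endpoints in order; track running count of active intervals.
Peak of 3 reached at 07:40.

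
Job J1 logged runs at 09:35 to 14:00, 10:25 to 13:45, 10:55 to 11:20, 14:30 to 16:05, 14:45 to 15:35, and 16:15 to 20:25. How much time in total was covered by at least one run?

Merged: 09:35-14:00, 14:30-16:05, 16:15-20:25.
Lengths: 4 h 25 min + 1 h 35 min + 4 h 10 min = 10 h 10 min.

10 h 10 min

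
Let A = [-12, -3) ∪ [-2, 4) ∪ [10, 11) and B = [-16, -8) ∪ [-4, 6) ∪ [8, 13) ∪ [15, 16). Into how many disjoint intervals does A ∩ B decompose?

4

A ∩ B = [-12, -8), [-4, -3), [-2, 4), [10, 11).
That is 4 disjoint pieces.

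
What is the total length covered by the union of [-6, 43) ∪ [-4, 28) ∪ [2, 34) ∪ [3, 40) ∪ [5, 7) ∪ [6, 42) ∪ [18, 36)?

49

Merged: [-6, 43).
Length: 49.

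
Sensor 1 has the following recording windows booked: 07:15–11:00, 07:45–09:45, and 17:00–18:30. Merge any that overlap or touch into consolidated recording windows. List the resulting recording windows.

07:45–09:45 overlaps/touches 07:15–11:00 → extend to 07:15–11:00.
17:00–18:30 is disjoint → start new block.

07:15–11:00, 17:00–18:30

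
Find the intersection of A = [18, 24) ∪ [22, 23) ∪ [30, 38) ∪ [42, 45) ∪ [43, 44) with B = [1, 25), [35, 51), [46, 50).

[18, 24) ∪ [35, 38) ∪ [42, 45)

A, merged: [18, 24), [30, 38), [42, 45).
B, merged: [1, 25), [35, 51).
[18, 24) overlaps B on [18, 24).
[30, 38) overlaps B on [35, 38).
[42, 45) overlaps B on [42, 45).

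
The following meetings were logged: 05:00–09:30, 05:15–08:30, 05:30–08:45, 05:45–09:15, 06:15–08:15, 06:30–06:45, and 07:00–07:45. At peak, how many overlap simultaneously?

Sweep endpoints in order; track running count of active intervals.
Peak of 6 reached at 06:30.

6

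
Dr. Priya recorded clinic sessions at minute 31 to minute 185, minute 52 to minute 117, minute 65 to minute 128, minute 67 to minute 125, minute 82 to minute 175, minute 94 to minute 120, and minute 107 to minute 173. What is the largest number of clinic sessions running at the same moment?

Sweep endpoints in order; track running count of active intervals.
Peak of 7 reached at minute 107.

7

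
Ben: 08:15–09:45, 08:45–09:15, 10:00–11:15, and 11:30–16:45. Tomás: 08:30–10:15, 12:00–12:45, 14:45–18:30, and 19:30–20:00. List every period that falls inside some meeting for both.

First set merges to 08:15–09:45, 10:00–11:15, 11:30–16:45.
08:15–09:45 meets the second set on 08:30–09:45.
10:00–11:15 meets the second set on 10:00–10:15.
11:30–16:45 meets the second set on 12:00–12:45, 14:45–16:45.

08:30–09:45, 10:00–10:15, 12:00–12:45, 14:45–16:45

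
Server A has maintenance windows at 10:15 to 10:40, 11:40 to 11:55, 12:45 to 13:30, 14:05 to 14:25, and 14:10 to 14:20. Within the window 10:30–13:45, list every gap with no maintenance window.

After merging, the occupied span is 10:15–10:40, 11:40–11:55, 12:45–13:30, 14:05–14:25.
Gaps within 10:30–13:45: 10:40–11:40, 11:55–12:45, 13:30–13:45.

10:40–11:40, 11:55–12:45, 13:30–13:45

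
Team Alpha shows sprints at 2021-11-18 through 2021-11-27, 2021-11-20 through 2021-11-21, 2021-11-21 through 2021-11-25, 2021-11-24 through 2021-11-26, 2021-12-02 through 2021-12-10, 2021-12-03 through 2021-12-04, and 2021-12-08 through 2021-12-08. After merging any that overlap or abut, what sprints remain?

2021-11-20 through 2021-11-21 overlaps/touches 2021-11-18 through 2021-11-27 → extend to 2021-11-18 through 2021-11-27.
2021-11-21 through 2021-11-25 overlaps/touches 2021-11-18 through 2021-11-27 → extend to 2021-11-18 through 2021-11-27.
2021-11-24 through 2021-11-26 overlaps/touches 2021-11-18 through 2021-11-27 → extend to 2021-11-18 through 2021-11-27.
2021-12-02 through 2021-12-10 is disjoint → start new block.
2021-12-03 through 2021-12-04 overlaps/touches 2021-12-02 through 2021-12-10 → extend to 2021-12-02 through 2021-12-10.
2021-12-08 through 2021-12-08 overlaps/touches 2021-12-02 through 2021-12-10 → extend to 2021-12-02 through 2021-12-10.

2021-11-18 through 2021-11-27, 2021-12-02 through 2021-12-10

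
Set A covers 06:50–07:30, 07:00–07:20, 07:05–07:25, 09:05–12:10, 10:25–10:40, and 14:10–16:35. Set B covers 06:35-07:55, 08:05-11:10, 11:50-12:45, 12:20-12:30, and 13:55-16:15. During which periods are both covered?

A, merged: 06:50–07:30, 09:05–12:10, 14:10–16:35.
B, merged: 06:35–07:55, 08:05–11:10, 11:50–12:45, 13:55–16:15.
06:50–07:30 ∩ B → 06:50–07:30.
09:05–12:10 ∩ B → 09:05–11:10, 11:50–12:10.
14:10–16:35 ∩ B → 14:10–16:15.

06:50–07:30, 09:05–11:10, 11:50–12:10, 14:10–16:15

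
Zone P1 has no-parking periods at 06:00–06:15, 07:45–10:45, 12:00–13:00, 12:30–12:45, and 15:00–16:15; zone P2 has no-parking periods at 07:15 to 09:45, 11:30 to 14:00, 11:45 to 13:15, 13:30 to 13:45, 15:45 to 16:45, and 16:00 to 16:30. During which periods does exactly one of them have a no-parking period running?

06:00–06:15, 07:15–07:45, 09:45–10:45, 11:30–12:00, 13:00–14:00, 15:00–15:45, 16:15–16:45

Merge the first list: 06:00–06:15, 07:45–10:45, 12:00–13:00, 15:00–16:15.
Merge the second list: 07:15–09:45, 11:30–14:00, 15:45–16:45.
A \ B = 06:00–06:15, 09:45–10:45, 15:00–15:45.
B \ A = 07:15–07:45, 11:30–12:00, 13:00–14:00, 16:15–16:45.
Union of the two gives the symmetric difference.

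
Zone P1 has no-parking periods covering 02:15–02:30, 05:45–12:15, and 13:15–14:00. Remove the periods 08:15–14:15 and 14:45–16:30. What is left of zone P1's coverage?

02:15-02:30 is untouched.
05:45-12:15 with B removed leaves 05:45-08:15.
13:15-14:00 lies entirely inside B → drops out.

02:15-02:30, 05:45-08:15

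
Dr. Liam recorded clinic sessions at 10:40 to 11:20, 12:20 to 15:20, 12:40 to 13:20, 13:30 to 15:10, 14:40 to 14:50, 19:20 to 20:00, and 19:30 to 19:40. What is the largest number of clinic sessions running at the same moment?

3

Walk the sorted start/end points keeping a running depth.
The depth first hits 3 at 14:40.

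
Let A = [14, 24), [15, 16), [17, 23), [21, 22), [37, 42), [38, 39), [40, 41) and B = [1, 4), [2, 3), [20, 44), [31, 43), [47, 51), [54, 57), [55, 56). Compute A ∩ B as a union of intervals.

A, merged: [14, 24), [37, 42).
B, merged: [1, 4), [20, 44), [47, 51), [54, 57).
[14, 24) overlaps B on [20, 24).
[37, 42) overlaps B on [37, 42).

[20, 24) ∪ [37, 42)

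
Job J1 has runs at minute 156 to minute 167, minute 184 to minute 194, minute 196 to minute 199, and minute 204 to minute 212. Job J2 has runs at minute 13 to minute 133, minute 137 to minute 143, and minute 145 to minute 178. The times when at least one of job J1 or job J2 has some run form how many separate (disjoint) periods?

A ∪ B = minute 13 to minute 133, minute 137 to minute 143, minute 145 to minute 178, minute 184 to minute 194, minute 196 to minute 199, minute 204 to minute 212.
That is 6 disjoint pieces.

6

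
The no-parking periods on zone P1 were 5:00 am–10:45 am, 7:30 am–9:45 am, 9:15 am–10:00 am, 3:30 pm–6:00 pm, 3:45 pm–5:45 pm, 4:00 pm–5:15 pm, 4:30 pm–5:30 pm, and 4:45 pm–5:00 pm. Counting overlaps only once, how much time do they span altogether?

Merged: 5:00 am-10:45 am, 3:30 pm-6:00 pm.
Lengths: 5 h 45 min + 2 h 30 min = 8 h 15 min.

8 h 15 min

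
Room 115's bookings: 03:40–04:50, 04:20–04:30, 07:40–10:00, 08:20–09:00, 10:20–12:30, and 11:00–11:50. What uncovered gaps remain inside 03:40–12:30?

04:50–07:40, 10:00–10:20

Covered (merged): 03:40–04:50, 07:40–10:00, 10:20–12:30.
Uncovered inside 03:40–12:30: 04:50–07:40, 10:00–10:20.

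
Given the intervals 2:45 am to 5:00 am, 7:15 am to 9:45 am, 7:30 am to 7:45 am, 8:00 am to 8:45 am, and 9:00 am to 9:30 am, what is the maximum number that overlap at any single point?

2

Sweep endpoints in order; track running count of active intervals.
Peak of 2 reached at 7:30 am.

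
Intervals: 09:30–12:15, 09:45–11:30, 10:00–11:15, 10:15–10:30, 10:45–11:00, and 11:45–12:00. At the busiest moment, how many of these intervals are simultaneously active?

4

Walk the sorted start/end points keeping a running depth.
The depth first hits 4 at 10:15.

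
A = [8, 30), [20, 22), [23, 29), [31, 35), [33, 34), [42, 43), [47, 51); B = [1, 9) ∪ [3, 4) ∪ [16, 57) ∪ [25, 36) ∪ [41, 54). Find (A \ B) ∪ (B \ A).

First set merges to [8, 30), [31, 35), [42, 43), [47, 51).
Second set merges to [1, 9), [16, 57).
Only in the first: [9, 16).
Only in the second: [1, 8), [30, 31), [35, 42), [43, 47), [51, 57).
Together these are the periods covered by exactly one.

[1, 8) ∪ [9, 16) ∪ [30, 31) ∪ [35, 42) ∪ [43, 47) ∪ [51, 57)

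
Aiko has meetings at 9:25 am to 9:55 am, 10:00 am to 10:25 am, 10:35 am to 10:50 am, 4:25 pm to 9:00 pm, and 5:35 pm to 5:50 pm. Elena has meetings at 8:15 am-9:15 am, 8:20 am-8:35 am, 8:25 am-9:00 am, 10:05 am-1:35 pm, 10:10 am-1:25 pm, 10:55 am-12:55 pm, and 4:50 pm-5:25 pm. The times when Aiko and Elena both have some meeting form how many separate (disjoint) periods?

3

A, merged: 9:25 am–9:55 am, 10:00 am–10:25 am, 10:35 am–10:50 am, 4:25 pm–9:00 pm.
B, merged: 8:15 am–9:15 am, 10:05 am–1:35 pm, 4:50 pm–5:25 pm.
A ∩ B = 10:05 am–10:25 am, 10:35 am–10:50 am, 4:50 pm–5:25 pm.
That is 3 disjoint pieces.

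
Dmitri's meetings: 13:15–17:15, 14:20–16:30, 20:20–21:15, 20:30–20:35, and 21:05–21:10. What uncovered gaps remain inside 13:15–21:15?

Covered (merged): 13:15–17:15, 20:20–21:15.
Gaps within 13:15–21:15: 17:15–20:20.

17:15–20:20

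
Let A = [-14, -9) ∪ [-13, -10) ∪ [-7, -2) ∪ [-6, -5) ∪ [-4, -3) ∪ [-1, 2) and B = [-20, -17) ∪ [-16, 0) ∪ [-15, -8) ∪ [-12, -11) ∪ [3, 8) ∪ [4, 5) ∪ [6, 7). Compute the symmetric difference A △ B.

Merge the first list: [-14, -9), [-7, -2), [-1, 2).
Merge the second list: [-20, -17), [-16, 0), [3, 8).
A \ B = [0, 2).
B \ A = [-20, -17), [-16, -14), [-9, -7), [-2, -1), [3, 8).
Union of the two gives the symmetric difference.

[-20, -17) ∪ [-16, -14) ∪ [-9, -7) ∪ [-2, -1) ∪ [0, 2) ∪ [3, 8)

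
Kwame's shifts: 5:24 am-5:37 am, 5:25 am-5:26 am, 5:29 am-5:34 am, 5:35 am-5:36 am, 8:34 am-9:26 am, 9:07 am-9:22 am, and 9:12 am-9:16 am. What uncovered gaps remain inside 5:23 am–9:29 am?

5:23 am–5:24 am, 5:37 am–8:34 am, 9:26 am–9:29 am

Covered (merged): 5:24 am–5:37 am, 8:34 am–9:26 am.
Uncovered inside 5:23 am–9:29 am: 5:23 am–5:24 am, 5:37 am–8:34 am, 9:26 am–9:29 am.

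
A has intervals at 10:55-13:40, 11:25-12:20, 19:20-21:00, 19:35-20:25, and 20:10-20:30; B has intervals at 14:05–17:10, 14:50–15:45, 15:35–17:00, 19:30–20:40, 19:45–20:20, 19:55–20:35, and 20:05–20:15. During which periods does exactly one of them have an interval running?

Merge the first list: 10:55–13:40, 19:20–21:00.
Merge the second list: 14:05–17:10, 19:30–20:40.
A but not B: 10:55–13:40, 19:20–19:30, 20:40–21:00.
B but not A: 14:05–17:10.
Combining gives A △ B.

10:55–13:40, 14:05–17:10, 19:20–19:30, 20:40–21:00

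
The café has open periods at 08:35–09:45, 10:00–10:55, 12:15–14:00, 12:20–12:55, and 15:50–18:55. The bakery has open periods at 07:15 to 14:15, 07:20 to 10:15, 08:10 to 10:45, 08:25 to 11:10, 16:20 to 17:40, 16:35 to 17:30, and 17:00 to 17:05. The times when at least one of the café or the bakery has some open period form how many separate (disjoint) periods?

First set merges to 08:35–09:45, 10:00–10:55, 12:15–14:00, 15:50–18:55.
Second set merges to 07:15–14:15, 16:20–17:40.
A ∪ B = 07:15–14:15, 15:50–18:55.
That is 2 disjoint pieces.

2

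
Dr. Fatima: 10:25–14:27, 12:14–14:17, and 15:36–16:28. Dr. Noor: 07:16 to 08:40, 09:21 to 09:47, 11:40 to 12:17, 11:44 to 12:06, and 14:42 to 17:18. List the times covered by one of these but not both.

Merge the first list: 10:25–14:27, 15:36–16:28.
Merge the second list: 07:16–08:40, 09:21–09:47, 11:40–12:17, 14:42–17:18.
Only in the first: 10:25–11:40, 12:17–14:27.
Only in the second: 07:16–08:40, 09:21–09:47, 14:42–15:36, 16:28–17:18.
Together these are the periods covered by exactly one.

07:16–08:40, 09:21–09:47, 10:25–11:40, 12:17–14:27, 14:42–15:36, 16:28–17:18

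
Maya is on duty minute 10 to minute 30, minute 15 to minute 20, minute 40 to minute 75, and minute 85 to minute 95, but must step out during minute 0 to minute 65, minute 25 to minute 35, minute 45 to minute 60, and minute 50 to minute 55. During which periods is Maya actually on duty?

First set merges to minute 10 to minute 30, minute 40 to minute 75, minute 85 to minute 95.
Second set merges to minute 0 to minute 65.
minute 10 to minute 30: entirely removed.
minute 40 to minute 75 \ B = minute 65 to minute 75.
minute 85 to minute 95: nothing removed.

minute 65 to minute 75, minute 85 to minute 95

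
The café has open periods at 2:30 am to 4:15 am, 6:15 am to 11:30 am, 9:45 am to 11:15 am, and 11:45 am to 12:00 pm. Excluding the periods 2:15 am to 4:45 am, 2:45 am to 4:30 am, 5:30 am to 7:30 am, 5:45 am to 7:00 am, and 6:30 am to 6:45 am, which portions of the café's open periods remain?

7:30 am–11:30 am, 11:45 am–12:00 pm

First set merges to 2:30 am–4:15 am, 6:15 am–11:30 am, 11:45 am–12:00 pm.
Second set merges to 2:15 am–4:45 am, 5:30 am–7:30 am.
2:30 am–4:15 am: entirely removed.
6:15 am–11:30 am \ B = 7:30 am–11:30 am.
11:45 am–12:00 pm: nothing removed.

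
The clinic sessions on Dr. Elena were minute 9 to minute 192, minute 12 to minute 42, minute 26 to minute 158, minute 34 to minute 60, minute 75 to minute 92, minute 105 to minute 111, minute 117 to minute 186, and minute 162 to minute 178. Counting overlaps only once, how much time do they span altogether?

183 minutes

Merged: minute 9 to minute 192.
Length: 183 minutes.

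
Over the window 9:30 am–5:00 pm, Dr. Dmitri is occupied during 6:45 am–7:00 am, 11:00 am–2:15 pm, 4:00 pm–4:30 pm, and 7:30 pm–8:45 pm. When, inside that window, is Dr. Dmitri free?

After merging, the occupied span is 6:45 am–7:00 am, 11:00 am–2:15 pm, 4:00 pm–4:30 pm, 7:30 pm–8:45 pm.
Uncovered inside 9:30 am–5:00 pm: 9:30 am–11:00 am, 2:15 pm–4:00 pm, 4:30 pm–5:00 pm.

9:30 am–11:00 am, 2:15 pm–4:00 pm, 4:30 pm–5:00 pm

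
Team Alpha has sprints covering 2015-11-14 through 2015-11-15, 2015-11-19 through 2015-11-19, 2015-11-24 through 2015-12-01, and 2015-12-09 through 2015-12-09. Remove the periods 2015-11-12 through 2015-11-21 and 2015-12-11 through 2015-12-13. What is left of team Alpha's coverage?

2015-11-24 through 2015-12-01, 2015-12-09 through 2015-12-09

2015-11-14 through 2015-11-15 lies entirely inside B → drops out.
2015-11-19 through 2015-11-19 lies entirely inside B → drops out.
2015-11-24 through 2015-12-01 is untouched.
2015-12-09 through 2015-12-09 is untouched.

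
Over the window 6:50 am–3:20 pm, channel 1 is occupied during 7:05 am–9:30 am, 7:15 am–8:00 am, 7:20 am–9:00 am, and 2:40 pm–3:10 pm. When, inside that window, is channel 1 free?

The merged coverage is 7:05 am–9:30 am, 2:40 pm–3:10 pm.
Uncovered inside 6:50 am–3:20 pm: 6:50 am–7:05 am, 9:30 am–2:40 pm, 3:10 pm–3:20 pm.

6:50 am–7:05 am, 9:30 am–2:40 pm, 3:10 pm–3:20 pm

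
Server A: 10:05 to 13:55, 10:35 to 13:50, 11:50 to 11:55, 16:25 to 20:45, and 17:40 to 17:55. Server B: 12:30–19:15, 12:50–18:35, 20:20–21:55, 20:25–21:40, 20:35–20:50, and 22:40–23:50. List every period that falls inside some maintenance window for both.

First set merges to 10:05-13:55, 16:25-20:45.
Second set merges to 12:30-19:15, 20:20-21:55, 22:40-23:50.
10:05-13:55 overlaps B on 12:30-13:55.
16:25-20:45 overlaps B on 16:25-19:15, 20:20-20:45.

12:30-13:55, 16:25-19:15, 20:20-20:45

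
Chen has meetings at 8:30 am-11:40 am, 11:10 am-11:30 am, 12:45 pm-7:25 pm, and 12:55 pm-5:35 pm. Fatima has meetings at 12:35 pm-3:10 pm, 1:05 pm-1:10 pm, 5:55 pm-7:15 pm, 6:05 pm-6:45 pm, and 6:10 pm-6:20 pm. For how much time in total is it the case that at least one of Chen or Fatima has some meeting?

10 h

First set merges to 8:30 am–11:40 am, 12:45 pm–7:25 pm.
Second set merges to 12:35 pm–3:10 pm, 5:55 pm–7:15 pm.
A ∪ B = 8:30 am–11:40 am, 12:35 pm–7:25 pm.
Total: 3 h 10 min + 6 h 50 min = 10 h.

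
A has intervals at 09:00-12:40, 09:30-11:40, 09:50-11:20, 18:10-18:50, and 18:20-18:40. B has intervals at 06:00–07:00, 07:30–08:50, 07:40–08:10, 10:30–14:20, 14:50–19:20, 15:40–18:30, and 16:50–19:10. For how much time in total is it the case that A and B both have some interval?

2 h 50 min

First set merges to 09:00–12:40, 18:10–18:50.
Second set merges to 06:00–07:00, 07:30–08:50, 10:30–14:20, 14:50–19:20.
A ∩ B = 10:30–12:40, 18:10–18:50.
Total: 2 h 10 min + 40 min = 2 h 50 min.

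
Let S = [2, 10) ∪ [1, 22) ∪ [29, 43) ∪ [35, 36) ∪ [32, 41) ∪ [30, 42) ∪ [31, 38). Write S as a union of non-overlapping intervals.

Sort by start: [1, 22), [2, 10), [29, 43), [30, 42), [31, 38), [32, 41), [35, 36).
[2, 10) overlaps/touches [1, 22) → extend to [1, 22).
[29, 43) is disjoint → start new block.
[30, 42) overlaps/touches [29, 43) → extend to [29, 43).
[31, 38) overlaps/touches [29, 43) → extend to [29, 43).
[32, 41) overlaps/touches [29, 43) → extend to [29, 43).
[35, 36) overlaps/touches [29, 43) → extend to [29, 43).

[1, 22) ∪ [29, 43)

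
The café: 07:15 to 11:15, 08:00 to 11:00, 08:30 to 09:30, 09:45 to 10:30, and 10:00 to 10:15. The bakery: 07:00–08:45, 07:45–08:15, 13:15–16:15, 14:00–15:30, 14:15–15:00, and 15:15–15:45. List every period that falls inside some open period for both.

07:15–08:45

Merge the first list: 07:15–11:15.
Merge the second list: 07:00–08:45, 13:15–16:15.
07:15–11:15 ∩ B → 07:15–08:45.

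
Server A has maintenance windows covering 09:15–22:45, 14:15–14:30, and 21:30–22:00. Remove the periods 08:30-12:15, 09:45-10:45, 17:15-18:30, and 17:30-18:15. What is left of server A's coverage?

A, merged: 09:15–22:45.
B, merged: 08:30–12:15, 17:15–18:30.
09:15–22:45 \ B = 12:15–17:15, 18:30–22:45.

12:15–17:15, 18:30–22:45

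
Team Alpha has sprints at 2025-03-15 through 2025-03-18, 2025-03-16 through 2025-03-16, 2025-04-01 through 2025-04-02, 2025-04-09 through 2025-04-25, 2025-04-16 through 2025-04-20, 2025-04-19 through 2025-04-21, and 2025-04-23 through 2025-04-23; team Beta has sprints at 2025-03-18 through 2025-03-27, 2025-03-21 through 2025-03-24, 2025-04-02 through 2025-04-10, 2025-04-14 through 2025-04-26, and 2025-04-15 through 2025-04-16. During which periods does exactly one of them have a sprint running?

2025-03-15 through 2025-03-17, 2025-03-19 through 2025-03-27, 2025-04-01 through 2025-04-01, 2025-04-03 through 2025-04-08, 2025-04-11 through 2025-04-13, 2025-04-26 through 2025-04-26

Merge the first list: 2025-03-15 through 2025-03-18, 2025-04-01 through 2025-04-02, 2025-04-09 through 2025-04-25.
Merge the second list: 2025-03-18 through 2025-03-27, 2025-04-02 through 2025-04-10, 2025-04-14 through 2025-04-26.
A \ B = 2025-03-15 through 2025-03-17, 2025-04-01 through 2025-04-01, 2025-04-11 through 2025-04-13.
B \ A = 2025-03-19 through 2025-03-27, 2025-04-03 through 2025-04-08, 2025-04-26 through 2025-04-26.
Union of the two gives the symmetric difference.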